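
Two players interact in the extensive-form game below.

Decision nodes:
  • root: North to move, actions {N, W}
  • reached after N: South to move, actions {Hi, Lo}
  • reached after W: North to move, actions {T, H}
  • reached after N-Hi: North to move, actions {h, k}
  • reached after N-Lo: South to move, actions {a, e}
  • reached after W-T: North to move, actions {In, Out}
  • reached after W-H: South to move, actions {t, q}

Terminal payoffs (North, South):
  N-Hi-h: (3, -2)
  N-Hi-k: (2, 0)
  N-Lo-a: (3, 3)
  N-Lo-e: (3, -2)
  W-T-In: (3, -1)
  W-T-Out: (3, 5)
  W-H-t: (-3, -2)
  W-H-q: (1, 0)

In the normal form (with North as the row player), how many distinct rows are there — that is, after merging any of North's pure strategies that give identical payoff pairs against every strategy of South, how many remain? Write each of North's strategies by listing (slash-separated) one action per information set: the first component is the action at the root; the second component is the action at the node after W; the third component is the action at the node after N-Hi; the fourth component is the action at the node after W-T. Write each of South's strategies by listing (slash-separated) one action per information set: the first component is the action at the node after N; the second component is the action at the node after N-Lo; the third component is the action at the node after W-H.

5

North has 16 pure strategies: N/T/h/In, N/T/h/Out, N/T/k/In, N/T/k/Out, N/H/h/In, N/H/h/Out, N/H/k/In, N/H/k/Out, W/T/h/In, W/T/h/Out, W/T/k/In, W/T/k/Out, W/H/h/In, W/H/h/Out, W/H/k/In, W/H/k/Out. Columns: Hi/a/t, Hi/a/q, Hi/e/t, Hi/e/q, Lo/a/t, Lo/a/q, Lo/e/t, Lo/e/q.
{N/T/h/In, N/T/h/Out, N/H/h/In, N/H/h/Out} → row (3,-2) (3,-2) (3,-2) (3,-2) (3,3) (3,3) (3,-2) (3,-2)
{N/T/k/In, N/T/k/Out, N/H/k/In, N/H/k/Out} → row (2,0) (2,0) (2,0) (2,0) (3,3) (3,3) (3,-2) (3,-2)
{W/T/h/In, W/T/k/In} → row (3,-1) (3,-1) (3,-1) (3,-1) (3,-1) (3,-1) (3,-1) (3,-1)
{W/T/h/Out, W/T/k/Out} → row (3,5) (3,5) (3,5) (3,5) (3,5) (3,5) (3,5) (3,5)
{W/H/h/In, W/H/h/Out, W/H/k/In, W/H/k/Out} → row (-3,-2) (1,0) (-3,-2) (1,0) (-3,-2) (1,0) (-3,-2) (1,0)
That's 5 distinct rows out of 16 strategies.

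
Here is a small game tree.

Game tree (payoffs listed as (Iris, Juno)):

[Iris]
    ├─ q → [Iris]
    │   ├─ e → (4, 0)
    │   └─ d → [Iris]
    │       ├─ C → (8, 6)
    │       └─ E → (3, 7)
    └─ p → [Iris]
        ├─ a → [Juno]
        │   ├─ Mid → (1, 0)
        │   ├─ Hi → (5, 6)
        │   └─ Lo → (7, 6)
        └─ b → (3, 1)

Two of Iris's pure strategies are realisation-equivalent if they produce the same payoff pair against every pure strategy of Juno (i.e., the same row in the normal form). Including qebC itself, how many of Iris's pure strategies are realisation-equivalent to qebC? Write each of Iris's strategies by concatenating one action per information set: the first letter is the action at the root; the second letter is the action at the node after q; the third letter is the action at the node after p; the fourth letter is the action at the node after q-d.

4

Row for qebC (columns Mid, Hi, Lo): (4,0) (4,0) (4,0).
Under qebC, Iris's choice at the node after p and at the node after q-d can never be reached regardless of what Juno does, so varying those choices leaves every outcome unchanged.
Holding the reachable choices fixed and varying the unreachable ones freely already gives 2 × 2 = 4 equivalent strategies.
No other strategy reproduces this row, so those 4 are the full class: qeaC, qeaE, qebC, qebE.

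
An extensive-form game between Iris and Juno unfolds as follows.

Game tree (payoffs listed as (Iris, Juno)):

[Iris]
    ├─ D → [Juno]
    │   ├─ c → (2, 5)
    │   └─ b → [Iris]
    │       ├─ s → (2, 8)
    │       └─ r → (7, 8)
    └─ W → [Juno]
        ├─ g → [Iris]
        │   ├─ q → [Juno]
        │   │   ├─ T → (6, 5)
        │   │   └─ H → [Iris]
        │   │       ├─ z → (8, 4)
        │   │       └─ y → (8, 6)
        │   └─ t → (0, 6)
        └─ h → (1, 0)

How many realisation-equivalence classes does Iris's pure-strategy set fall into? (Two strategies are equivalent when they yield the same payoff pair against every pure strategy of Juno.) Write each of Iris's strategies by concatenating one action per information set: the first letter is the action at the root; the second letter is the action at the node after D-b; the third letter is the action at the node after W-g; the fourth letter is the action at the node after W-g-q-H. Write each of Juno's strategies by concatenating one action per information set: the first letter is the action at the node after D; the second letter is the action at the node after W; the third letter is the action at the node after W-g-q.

Iris has 16 pure strategies: Dsqz, Dsqy, Dstz, Dsty, Drqz, Drqy, Drtz, Drty, Wsqz, Wsqy, Wstz, Wsty, Wrqz, Wrqy, Wrtz, Wrty. Columns: cgT, cgH, chT, chH, bgT, bgH, bhT, bhH.
{Dsqz, Dsqy, Dstz, Dsty} → row (2,5) (2,5) (2,5) (2,5) (2,8) (2,8) (2,8) (2,8)
{Drqz, Drqy, Drtz, Drty} → row (2,5) (2,5) (2,5) (2,5) (7,8) (7,8) (7,8) (7,8)
{Wsqz, Wrqz} → row (6,5) (8,4) (1,0) (1,0) (6,5) (8,4) (1,0) (1,0)
{Wsqy, Wrqy} → row (6,5) (8,6) (1,0) (1,0) (6,5) (8,6) (1,0) (1,0)
{Wstz, Wsty, Wrtz, Wrty} → row (0,6) (0,6) (1,0) (1,0) (0,6) (0,6) (1,0) (1,0)
That's 5 distinct rows out of 16 strategies.

5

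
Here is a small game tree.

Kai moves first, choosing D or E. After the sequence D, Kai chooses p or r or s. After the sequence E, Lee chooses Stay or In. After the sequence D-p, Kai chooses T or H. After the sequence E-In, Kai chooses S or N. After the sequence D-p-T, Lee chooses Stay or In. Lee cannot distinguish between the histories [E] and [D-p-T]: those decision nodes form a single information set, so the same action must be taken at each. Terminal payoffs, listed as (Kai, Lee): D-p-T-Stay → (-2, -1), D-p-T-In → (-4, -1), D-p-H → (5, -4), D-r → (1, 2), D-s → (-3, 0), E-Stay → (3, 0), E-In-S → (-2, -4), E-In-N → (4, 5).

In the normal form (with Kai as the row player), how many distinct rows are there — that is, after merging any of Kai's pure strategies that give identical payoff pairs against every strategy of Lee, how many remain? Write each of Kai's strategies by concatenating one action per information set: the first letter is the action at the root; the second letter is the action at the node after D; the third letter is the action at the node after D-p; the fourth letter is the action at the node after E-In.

Kai has 24 pure strategies: DpTS, DpTN, DpHS, DpHN, DrTS, DrTN, DrHS, DrHN, DsTS, DsTN, DsHS, DsHN, EpTS, EpTN, EpHS, EpHN, ErTS, ErTN, ErHS, ErHN, EsTS, EsTN, EsHS, EsHN. Columns: Stay, In.
{DpTS, DpTN} → row (-2,-1) (-4,-1)
{DpHS, DpHN} → row (5,-4) (5,-4)
{DrTS, DrTN, DrHS, DrHN} → row (1,2) (1,2)
{DsTS, DsTN, DsHS, DsHN} → row (-3,0) (-3,0)
{EpTS, EpHS, ErTS, ErHS, EsTS, EsHS} → row (3,0) (-2,-4)
{EpTN, EpHN, ErTN, ErHN, EsTN, EsHN} → row (3,0) (4,5)
That's 6 distinct rows out of 24 strategies.

6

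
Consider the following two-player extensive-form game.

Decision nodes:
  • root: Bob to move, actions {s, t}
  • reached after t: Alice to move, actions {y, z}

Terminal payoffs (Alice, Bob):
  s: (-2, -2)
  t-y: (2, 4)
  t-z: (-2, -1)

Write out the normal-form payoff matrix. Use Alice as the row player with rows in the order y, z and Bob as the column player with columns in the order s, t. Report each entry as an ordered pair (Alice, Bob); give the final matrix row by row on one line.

y: (-2,-2) (2,4) | z: (-2,-2) (-2,-1)

Row y: s→(-2,-2), t→(2,4)
Row z: s→(-2,-2), t→(-2,-1)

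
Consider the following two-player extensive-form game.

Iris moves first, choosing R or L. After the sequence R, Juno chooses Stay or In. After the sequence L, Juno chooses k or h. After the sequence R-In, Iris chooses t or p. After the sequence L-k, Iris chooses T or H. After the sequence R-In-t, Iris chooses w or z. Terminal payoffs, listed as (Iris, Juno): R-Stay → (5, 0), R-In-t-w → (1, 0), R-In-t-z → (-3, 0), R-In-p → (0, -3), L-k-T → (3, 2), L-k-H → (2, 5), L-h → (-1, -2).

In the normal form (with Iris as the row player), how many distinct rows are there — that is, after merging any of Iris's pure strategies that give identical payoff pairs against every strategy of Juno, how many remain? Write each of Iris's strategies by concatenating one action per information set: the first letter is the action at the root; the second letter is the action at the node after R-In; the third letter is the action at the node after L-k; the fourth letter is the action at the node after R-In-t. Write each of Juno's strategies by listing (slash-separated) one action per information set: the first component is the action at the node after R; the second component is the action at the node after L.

5

Iris has 16 pure strategies: RtTw, RtTz, RtHw, RtHz, RpTw, RpTz, RpHw, RpHz, LtTw, LtTz, LtHw, LtHz, LpTw, LpTz, LpHw, LpHz. Columns: Stay/k, Stay/h, In/k, In/h.
{RtTw, RtHw} → row (5,0) (5,0) (1,0) (1,0)
{RtTz, RtHz} → row (5,0) (5,0) (-3,0) (-3,0)
{RpTw, RpTz, RpHw, RpHz} → row (5,0) (5,0) (0,-3) (0,-3)
{LtTw, LtTz, LpTw, LpTz} → row (3,2) (-1,-2) (3,2) (-1,-2)
{LtHw, LtHz, LpHw, LpHz} → row (2,5) (-1,-2) (2,5) (-1,-2)
That's 5 distinct rows out of 16 strategies.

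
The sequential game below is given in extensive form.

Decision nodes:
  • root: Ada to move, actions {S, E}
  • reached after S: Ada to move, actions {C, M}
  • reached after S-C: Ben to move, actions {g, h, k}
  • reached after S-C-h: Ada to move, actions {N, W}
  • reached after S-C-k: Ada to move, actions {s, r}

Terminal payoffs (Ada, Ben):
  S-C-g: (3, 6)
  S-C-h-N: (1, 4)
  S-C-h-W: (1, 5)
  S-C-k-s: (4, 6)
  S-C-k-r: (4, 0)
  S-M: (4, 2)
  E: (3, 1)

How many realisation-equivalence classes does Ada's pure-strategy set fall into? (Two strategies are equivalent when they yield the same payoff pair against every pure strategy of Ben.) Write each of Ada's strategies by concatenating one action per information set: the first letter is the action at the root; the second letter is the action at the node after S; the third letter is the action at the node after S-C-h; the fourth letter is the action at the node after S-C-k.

6

Ada has 16 pure strategies: SCNs, SCNr, SCWs, SCWr, SMNs, SMNr, SMWs, SMWr, ECNs, ECNr, ECWs, ECWr, EMNs, EMNr, EMWs, EMWr. Columns: g, h, k.
{SCNs} → row (3,6) (1,4) (4,6)
{SCNr} → row (3,6) (1,4) (4,0)
{SCWs} → row (3,6) (1,5) (4,6)
{SCWr} → row (3,6) (1,5) (4,0)
{SMNs, SMNr, SMWs, SMWr} → row (4,2) (4,2) (4,2)
{ECNs, ECNr, ECWs, ECWr, EMNs, EMNr, EMWs, EMWr} → row (3,1) (3,1) (3,1)
That's 6 distinct rows out of 16 strategies.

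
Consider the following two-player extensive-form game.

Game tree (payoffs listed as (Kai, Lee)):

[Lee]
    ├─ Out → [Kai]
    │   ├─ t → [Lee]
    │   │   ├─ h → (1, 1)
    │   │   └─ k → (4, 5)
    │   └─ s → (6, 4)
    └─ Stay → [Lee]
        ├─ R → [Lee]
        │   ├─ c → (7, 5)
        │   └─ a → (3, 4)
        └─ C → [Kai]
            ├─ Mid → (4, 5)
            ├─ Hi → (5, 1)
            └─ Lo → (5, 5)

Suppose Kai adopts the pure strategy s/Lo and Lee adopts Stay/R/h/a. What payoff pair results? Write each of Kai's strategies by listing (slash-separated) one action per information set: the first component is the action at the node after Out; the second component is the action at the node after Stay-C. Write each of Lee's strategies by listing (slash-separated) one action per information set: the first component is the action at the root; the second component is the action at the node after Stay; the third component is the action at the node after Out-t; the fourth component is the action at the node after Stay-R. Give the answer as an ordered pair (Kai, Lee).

(3, 4)

Trace the play path from the root:
  Lee plays Stay
  Lee plays R at [Stay]
  Lee plays a at [Stay-R]
→ terminal payoff (3, 4).
(Kai's choice at the node after Out is never reached on this path, so it doesn't affect the outcome.)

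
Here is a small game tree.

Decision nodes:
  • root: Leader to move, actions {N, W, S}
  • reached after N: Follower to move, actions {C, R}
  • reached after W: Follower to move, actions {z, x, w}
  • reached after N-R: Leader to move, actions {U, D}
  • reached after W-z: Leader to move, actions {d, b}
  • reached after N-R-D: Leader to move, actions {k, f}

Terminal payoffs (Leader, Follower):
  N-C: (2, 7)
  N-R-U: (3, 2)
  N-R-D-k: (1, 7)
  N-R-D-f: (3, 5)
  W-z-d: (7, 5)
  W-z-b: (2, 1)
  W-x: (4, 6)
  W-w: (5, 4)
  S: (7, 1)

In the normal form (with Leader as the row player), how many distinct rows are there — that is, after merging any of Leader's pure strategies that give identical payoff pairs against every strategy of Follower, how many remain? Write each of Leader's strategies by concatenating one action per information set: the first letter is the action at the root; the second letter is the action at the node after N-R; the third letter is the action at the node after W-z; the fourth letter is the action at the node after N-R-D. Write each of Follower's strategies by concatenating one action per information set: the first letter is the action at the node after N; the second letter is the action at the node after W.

6

Leader has 24 pure strategies: NUdk, NUdf, NUbk, NUbf, NDdk, NDdf, NDbk, NDbf, WUdk, WUdf, WUbk, WUbf, WDdk, WDdf, WDbk, WDbf, SUdk, SUdf, SUbk, SUbf, SDdk, SDdf, SDbk, SDbf. Columns: Cz, Cx, Cw, Rz, Rx, Rw.
{NUdk, NUdf, NUbk, NUbf} → row (2,7) (2,7) (2,7) (3,2) (3,2) (3,2)
{NDdk, NDbk} → row (2,7) (2,7) (2,7) (1,7) (1,7) (1,7)
{NDdf, NDbf} → row (2,7) (2,7) (2,7) (3,5) (3,5) (3,5)
{WUdk, WUdf, WDdk, WDdf} → row (7,5) (4,6) (5,4) (7,5) (4,6) (5,4)
{WUbk, WUbf, WDbk, WDbf} → row (2,1) (4,6) (5,4) (2,1) (4,6) (5,4)
{SUdk, SUdf, SUbk, SUbf, SDdk, SDdf, SDbk, SDbf} → row (7,1) (7,1) (7,1) (7,1) (7,1) (7,1)
That's 6 distinct rows out of 24 strategies.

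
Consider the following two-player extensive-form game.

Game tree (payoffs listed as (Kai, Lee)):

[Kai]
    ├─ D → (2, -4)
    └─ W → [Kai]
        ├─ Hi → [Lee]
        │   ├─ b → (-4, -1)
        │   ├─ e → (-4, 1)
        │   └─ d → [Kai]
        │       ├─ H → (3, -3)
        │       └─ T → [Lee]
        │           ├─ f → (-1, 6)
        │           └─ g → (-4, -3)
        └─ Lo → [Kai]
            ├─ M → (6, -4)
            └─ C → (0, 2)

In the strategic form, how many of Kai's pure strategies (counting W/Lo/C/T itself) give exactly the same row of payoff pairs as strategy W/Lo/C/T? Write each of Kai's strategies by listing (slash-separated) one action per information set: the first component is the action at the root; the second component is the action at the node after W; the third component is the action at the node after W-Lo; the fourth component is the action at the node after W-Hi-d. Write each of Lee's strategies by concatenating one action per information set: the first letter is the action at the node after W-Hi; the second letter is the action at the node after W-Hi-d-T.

2

Row for W/Lo/C/T (columns bf, bg, ef, eg, df, dg): (0,2) (0,2) (0,2) (0,2) (0,2) (0,2).
Under W/Lo/C/T, Kai's choice at the node after W-Hi-d can never be reached regardless of what Lee does, so varying those choices leaves every outcome unchanged.
Holding the reachable choices fixed and varying the unreachable one freely already gives 2 equivalent strategies.
No other strategy reproduces this row, so those 2 are the full class: W/Lo/C/H, W/Lo/C/T.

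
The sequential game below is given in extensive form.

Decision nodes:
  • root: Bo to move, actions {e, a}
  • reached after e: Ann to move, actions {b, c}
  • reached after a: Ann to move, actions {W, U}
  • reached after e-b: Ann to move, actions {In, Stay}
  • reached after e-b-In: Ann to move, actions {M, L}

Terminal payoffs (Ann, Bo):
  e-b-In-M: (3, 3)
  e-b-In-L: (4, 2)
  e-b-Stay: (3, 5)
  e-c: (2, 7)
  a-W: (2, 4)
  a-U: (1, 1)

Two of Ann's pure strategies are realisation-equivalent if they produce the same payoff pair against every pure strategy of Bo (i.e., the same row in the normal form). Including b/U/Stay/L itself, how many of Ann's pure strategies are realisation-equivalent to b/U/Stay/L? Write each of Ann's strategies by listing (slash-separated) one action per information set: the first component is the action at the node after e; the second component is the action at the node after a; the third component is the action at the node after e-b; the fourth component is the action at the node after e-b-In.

2

Row for b/U/Stay/L (columns e, a): (3,5) (1,1).
Under b/U/Stay/L, Ann's choice at the node after e-b-In can never be reached regardless of what Bo does, so varying those choices leaves every outcome unchanged.
Holding the reachable choices fixed and varying the unreachable one freely already gives 2 equivalent strategies.
No other strategy reproduces this row, so those 2 are the full class: b/U/Stay/M, b/U/Stay/L.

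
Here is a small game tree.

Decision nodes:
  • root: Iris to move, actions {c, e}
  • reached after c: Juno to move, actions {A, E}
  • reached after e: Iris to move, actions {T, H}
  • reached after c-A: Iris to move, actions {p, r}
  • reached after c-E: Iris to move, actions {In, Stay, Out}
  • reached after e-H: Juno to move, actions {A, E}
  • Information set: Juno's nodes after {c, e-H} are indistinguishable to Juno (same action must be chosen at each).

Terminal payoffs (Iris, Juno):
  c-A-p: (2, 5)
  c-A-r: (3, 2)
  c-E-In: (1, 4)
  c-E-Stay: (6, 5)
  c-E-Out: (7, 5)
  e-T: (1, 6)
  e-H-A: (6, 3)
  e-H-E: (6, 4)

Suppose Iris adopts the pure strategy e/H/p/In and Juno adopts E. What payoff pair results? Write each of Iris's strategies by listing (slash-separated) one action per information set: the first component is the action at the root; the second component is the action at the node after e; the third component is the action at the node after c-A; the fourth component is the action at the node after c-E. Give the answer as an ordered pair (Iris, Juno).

(6, 4)

Trace the play path from the root:
  Iris plays e
  Iris plays H at [e]
  Juno plays E at [e-H]
→ terminal payoff (6, 4).
(Iris's choice at the node after c-A is never reached on this path, so it doesn't affect the outcome.)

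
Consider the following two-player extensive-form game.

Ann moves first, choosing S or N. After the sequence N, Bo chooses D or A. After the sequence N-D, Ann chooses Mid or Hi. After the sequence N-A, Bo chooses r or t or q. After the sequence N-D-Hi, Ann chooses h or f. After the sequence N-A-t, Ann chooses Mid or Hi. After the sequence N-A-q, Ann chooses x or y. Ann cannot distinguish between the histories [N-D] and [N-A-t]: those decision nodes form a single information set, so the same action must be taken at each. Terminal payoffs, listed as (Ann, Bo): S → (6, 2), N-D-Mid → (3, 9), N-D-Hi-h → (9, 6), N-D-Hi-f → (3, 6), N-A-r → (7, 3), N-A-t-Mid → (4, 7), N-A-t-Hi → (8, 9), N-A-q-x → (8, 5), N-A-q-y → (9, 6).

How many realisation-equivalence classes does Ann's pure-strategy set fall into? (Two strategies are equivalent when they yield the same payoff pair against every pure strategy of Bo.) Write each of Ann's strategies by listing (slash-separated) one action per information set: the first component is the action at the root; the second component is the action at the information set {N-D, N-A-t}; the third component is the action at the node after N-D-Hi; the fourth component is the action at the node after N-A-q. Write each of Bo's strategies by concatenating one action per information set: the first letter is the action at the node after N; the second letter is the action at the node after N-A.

Ann has 16 pure strategies: S/Mid/h/x, S/Mid/h/y, S/Mid/f/x, S/Mid/f/y, S/Hi/h/x, S/Hi/h/y, S/Hi/f/x, S/Hi/f/y, N/Mid/h/x, N/Mid/h/y, N/Mid/f/x, N/Mid/f/y, N/Hi/h/x, N/Hi/h/y, N/Hi/f/x, N/Hi/f/y. Columns: Dr, Dt, Dq, Ar, At, Aq.
{S/Mid/h/x, S/Mid/h/y, S/Mid/f/x, S/Mid/f/y, S/Hi/h/x, S/Hi/h/y, S/Hi/f/x, S/Hi/f/y} → row (6,2) (6,2) (6,2) (6,2) (6,2) (6,2)
{N/Mid/h/x, N/Mid/f/x} → row (3,9) (3,9) (3,9) (7,3) (4,7) (8,5)
{N/Mid/h/y, N/Mid/f/y} → row (3,9) (3,9) (3,9) (7,3) (4,7) (9,6)
{N/Hi/h/x} → row (9,6) (9,6) (9,6) (7,3) (8,9) (8,5)
{N/Hi/h/y} → row (9,6) (9,6) (9,6) (7,3) (8,9) (9,6)
{N/Hi/f/x} → row (3,6) (3,6) (3,6) (7,3) (8,9) (8,5)
{N/Hi/f/y} → row (3,6) (3,6) (3,6) (7,3) (8,9) (9,6)
That's 7 distinct rows out of 16 strategies.

7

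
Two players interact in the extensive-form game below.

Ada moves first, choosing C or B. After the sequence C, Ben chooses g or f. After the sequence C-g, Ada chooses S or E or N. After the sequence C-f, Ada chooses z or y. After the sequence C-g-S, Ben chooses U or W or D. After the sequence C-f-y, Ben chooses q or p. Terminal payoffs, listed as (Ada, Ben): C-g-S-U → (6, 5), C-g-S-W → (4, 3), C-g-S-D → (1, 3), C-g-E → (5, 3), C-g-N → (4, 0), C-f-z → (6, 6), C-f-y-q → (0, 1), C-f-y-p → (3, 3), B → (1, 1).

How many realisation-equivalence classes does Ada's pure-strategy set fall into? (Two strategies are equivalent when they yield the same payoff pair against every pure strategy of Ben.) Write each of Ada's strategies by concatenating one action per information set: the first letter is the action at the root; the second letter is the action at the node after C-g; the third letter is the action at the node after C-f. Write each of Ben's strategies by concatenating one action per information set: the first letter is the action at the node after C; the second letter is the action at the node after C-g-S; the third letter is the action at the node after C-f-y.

7

Ada has 12 pure strategies: CSz, CSy, CEz, CEy, CNz, CNy, BSz, BSy, BEz, BEy, BNz, BNy. Columns: gUq, gUp, gWq, gWp, gDq, gDp, fUq, fUp, fWq, fWp, fDq, fDp.
{CSz} → row (6,5) (6,5) (4,3) (4,3) (1,3) (1,3) (6,6) (6,6) (6,6) (6,6) (6,6) (6,6)
{CSy} → row (6,5) (6,5) (4,3) (4,3) (1,3) (1,3) (0,1) (3,3) (0,1) (3,3) (0,1) (3,3)
{CEz} → row (5,3) (5,3) (5,3) (5,3) (5,3) (5,3) (6,6) (6,6) (6,6) (6,6) (6,6) (6,6)
{CEy} → row (5,3) (5,3) (5,3) (5,3) (5,3) (5,3) (0,1) (3,3) (0,1) (3,3) (0,1) (3,3)
{CNz} → row (4,0) (4,0) (4,0) (4,0) (4,0) (4,0) (6,6) (6,6) (6,6) (6,6) (6,6) (6,6)
{CNy} → row (4,0) (4,0) (4,0) (4,0) (4,0) (4,0) (0,1) (3,3) (0,1) (3,3) (0,1) (3,3)
{BSz, BSy, BEz, BEy, BNz, BNy} → row (1,1) (1,1) (1,1) (1,1) (1,1) (1,1) (1,1) (1,1) (1,1) (1,1) (1,1) (1,1)
That's 7 distinct rows out of 12 strategies.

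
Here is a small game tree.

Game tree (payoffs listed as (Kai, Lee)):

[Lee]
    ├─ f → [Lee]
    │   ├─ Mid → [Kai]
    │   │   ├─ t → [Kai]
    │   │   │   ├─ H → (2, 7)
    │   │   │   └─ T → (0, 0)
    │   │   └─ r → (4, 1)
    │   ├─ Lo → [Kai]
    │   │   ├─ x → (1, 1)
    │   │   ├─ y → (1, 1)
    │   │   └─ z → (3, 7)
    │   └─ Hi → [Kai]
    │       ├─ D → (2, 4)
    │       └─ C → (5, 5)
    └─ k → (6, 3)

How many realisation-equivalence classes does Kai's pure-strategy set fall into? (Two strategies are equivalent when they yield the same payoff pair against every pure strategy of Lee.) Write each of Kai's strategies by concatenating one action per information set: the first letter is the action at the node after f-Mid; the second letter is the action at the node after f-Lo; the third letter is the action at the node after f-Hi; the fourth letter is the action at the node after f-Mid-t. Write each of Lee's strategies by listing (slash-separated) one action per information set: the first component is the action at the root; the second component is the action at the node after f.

12

Kai has 24 pure strategies: txDH, txDT, txCH, txCT, tyDH, tyDT, tyCH, tyCT, tzDH, tzDT, tzCH, tzCT, rxDH, rxDT, rxCH, rxCT, ryDH, ryDT, ryCH, ryCT, rzDH, rzDT, rzCH, rzCT. Columns: f/Mid, f/Lo, f/Hi, k/Mid, k/Lo, k/Hi.
{txDH, tyDH} → row (2,7) (1,1) (2,4) (6,3) (6,3) (6,3)
{txDT, tyDT} → row (0,0) (1,1) (2,4) (6,3) (6,3) (6,3)
{txCH, tyCH} → row (2,7) (1,1) (5,5) (6,3) (6,3) (6,3)
{txCT, tyCT} → row (0,0) (1,1) (5,5) (6,3) (6,3) (6,3)
{tzDH} → row (2,7) (3,7) (2,4) (6,3) (6,3) (6,3)
{tzDT} → row (0,0) (3,7) (2,4) (6,3) (6,3) (6,3)
{tzCH} → row (2,7) (3,7) (5,5) (6,3) (6,3) (6,3)
{tzCT} → row (0,0) (3,7) (5,5) (6,3) (6,3) (6,3)
{rxDH, rxDT, ryDH, ryDT} → row (4,1) (1,1) (2,4) (6,3) (6,3) (6,3)
{rxCH, rxCT, ryCH, ryCT} → row (4,1) (1,1) (5,5) (6,3) (6,3) (6,3)
{rzDH, rzDT} → row (4,1) (3,7) (2,4) (6,3) (6,3) (6,3)
{rzCH, rzCT} → row (4,1) (3,7) (5,5) (6,3) (6,3) (6,3)
That's 12 distinct rows out of 24 strategies.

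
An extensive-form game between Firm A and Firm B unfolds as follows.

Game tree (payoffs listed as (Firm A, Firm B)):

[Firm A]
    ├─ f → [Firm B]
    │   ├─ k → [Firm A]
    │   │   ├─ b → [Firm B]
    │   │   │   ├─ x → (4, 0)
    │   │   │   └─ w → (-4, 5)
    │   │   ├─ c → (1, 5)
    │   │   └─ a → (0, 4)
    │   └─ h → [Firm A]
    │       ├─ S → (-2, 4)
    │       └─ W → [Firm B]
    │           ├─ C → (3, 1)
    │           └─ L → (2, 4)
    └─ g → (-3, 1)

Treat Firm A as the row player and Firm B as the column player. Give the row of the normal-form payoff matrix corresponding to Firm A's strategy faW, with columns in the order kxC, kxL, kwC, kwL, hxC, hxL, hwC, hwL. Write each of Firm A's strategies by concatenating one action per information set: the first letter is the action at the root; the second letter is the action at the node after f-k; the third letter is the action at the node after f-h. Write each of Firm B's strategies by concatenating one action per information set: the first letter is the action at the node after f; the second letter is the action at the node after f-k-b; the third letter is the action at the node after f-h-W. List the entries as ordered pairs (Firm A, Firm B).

vs kxC: Firm A plays f → Firm B plays k at [f] → Firm A plays a at [f-k] → (0, 4)
vs kxL: Firm A plays f → Firm B plays k at [f] → Firm A plays a at [f-k] → (0, 4)
vs kwC: Firm A plays f → Firm B plays k at [f] → Firm A plays a at [f-k] → (0, 4)
vs kwL: Firm A plays f → Firm B plays k at [f] → Firm A plays a at [f-k] → (0, 4)
vs hxC: Firm A plays f → Firm B plays h at [f] → Firm A plays W at [f-h] → Firm B plays C at [f-h-W] → (3, 1)
vs hxL: Firm A plays f → Firm B plays h at [f] → Firm A plays W at [f-h] → Firm B plays L at [f-h-W] → (2, 4)
vs hwC: Firm A plays f → Firm B plays h at [f] → Firm A plays W at [f-h] → Firm B plays C at [f-h-W] → (3, 1)
vs hwL: Firm A plays f → Firm B plays h at [f] → Firm A plays W at [f-h] → Firm B plays L at [f-h-W] → (2, 4)

(0,4) (0,4) (0,4) (0,4) (3,1) (2,4) (3,1) (2,4)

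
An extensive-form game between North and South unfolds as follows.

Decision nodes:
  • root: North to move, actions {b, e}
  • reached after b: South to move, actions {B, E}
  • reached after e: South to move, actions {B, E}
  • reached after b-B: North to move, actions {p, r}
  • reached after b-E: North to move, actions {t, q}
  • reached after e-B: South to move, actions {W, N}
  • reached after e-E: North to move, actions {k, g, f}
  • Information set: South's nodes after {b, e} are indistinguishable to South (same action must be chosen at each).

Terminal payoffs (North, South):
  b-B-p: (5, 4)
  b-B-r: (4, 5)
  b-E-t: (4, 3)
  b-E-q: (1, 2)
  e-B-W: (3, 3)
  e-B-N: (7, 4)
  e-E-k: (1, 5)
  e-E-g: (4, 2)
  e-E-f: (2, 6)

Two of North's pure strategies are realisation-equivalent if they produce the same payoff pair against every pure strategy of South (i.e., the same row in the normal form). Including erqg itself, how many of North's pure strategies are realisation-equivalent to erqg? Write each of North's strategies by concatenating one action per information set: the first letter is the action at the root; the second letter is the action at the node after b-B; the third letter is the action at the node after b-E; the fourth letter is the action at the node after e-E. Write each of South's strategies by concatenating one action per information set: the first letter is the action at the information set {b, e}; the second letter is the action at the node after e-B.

Row for erqg (columns BW, BN, EW, EN): (3,3) (7,4) (4,2) (4,2).
Under erqg, North's choice at the node after b-B and at the node after b-E can never be reached regardless of what South does, so varying those choices leaves every outcome unchanged.
Holding the reachable choices fixed and varying the unreachable ones freely already gives 2 × 2 = 4 equivalent strategies.
No other strategy reproduces this row, so those 4 are the full class: eptg, epqg, ertg, erqg.

4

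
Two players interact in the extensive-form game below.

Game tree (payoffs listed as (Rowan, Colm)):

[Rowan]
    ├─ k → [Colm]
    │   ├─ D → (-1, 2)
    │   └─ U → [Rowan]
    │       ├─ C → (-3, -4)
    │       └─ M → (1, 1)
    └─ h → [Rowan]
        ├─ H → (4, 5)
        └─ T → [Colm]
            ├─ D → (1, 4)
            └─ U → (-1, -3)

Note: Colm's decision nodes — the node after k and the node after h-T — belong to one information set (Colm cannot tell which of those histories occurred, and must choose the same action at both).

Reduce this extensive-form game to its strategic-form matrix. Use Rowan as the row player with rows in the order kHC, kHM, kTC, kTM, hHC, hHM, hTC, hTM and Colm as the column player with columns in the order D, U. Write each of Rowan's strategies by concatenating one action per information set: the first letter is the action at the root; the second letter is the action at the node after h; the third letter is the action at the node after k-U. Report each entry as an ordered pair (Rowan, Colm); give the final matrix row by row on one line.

Row kHC: D→(-1,2), U→(-3,-4)
Row kHM: D→(-1,2), U→(1,1)
Row kTC: D→(-1,2), U→(-3,-4)
Row kTM: D→(-1,2), U→(1,1)
Row hHC: D→(4,5), U→(4,5)
Row hHM: D→(4,5), U→(4,5)
Row hTC: D→(1,4), U→(-1,-3)
Row hTM: D→(1,4), U→(-1,-3)

kHC: (-1,2) (-3,-4) | kHM: (-1,2) (1,1) | kTC: (-1,2) (-3,-4) | kTM: (-1,2) (1,1) | hHC: (4,5) (4,5) | hHM: (4,5) (4,5) | hTC: (1,4) (-1,-3) | hTM: (1,4) (-1,-3)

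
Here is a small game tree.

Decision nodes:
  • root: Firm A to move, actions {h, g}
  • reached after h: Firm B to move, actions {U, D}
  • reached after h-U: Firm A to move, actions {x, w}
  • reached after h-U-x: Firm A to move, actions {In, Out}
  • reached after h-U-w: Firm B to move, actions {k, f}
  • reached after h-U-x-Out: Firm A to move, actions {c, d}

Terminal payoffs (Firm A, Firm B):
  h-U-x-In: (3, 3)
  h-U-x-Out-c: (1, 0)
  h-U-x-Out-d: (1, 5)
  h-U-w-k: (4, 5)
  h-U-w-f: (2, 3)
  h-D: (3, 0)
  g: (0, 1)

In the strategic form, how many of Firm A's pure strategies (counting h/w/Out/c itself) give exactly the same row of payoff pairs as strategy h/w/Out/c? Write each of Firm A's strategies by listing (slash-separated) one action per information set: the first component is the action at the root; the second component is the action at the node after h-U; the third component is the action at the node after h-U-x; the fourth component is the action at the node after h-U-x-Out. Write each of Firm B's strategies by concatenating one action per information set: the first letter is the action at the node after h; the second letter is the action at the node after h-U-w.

Row for h/w/Out/c (columns Uk, Uf, Dk, Df): (4,5) (2,3) (3,0) (3,0).
Under h/w/Out/c, Firm A's choice at the node after h-U-x and at the node after h-U-x-Out can never be reached regardless of what Firm B does, so varying those choices leaves every outcome unchanged.
Holding the reachable choices fixed and varying the unreachable ones freely already gives 2 × 2 = 4 equivalent strategies.
No other strategy reproduces this row, so those 4 are the full class: h/w/In/c, h/w/In/d, h/w/Out/c, h/w/Out/d.

4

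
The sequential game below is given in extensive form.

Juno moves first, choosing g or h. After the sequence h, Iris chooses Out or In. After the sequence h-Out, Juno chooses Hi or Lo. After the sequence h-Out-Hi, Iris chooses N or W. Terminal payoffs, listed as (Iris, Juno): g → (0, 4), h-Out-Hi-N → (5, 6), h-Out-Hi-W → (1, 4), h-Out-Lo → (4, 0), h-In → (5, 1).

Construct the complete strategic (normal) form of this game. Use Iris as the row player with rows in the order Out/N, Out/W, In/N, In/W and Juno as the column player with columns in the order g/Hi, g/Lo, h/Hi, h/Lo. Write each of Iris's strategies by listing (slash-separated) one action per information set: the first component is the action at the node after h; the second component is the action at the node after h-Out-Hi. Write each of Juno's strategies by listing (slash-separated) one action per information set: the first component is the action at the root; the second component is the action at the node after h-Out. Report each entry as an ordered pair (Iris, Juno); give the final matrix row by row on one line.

          g/Hi     g/Lo     h/Hi     h/Lo
Out/N    (0,4)    (0,4)    (5,6)    (4,0)
Out/W    (0,4)    (0,4)    (1,4)    (4,0)
 In/N    (0,4)    (0,4)    (5,1)    (5,1)
 In/W    (0,4)    (0,4)    (5,1)    (5,1)

Out/N: (0,4) (0,4) (5,6) (4,0) | Out/W: (0,4) (0,4) (1,4) (4,0) | In/N: (0,4) (0,4) (5,1) (5,1) | In/W: (0,4) (0,4) (5,1) (5,1)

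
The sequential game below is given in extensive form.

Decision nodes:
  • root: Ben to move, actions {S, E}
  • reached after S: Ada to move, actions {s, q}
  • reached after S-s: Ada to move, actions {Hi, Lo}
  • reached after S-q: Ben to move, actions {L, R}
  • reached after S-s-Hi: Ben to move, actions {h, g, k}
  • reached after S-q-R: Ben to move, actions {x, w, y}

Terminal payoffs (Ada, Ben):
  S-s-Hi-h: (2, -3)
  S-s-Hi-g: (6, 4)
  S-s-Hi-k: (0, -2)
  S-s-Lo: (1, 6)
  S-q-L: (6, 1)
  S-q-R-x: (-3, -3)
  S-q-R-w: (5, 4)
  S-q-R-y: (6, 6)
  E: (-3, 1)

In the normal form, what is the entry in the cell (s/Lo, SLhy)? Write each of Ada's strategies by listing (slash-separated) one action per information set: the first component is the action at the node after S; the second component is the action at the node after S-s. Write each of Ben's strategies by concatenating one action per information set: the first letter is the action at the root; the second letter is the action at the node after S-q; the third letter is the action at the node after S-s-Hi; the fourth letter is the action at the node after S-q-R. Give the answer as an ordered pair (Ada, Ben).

(1, 6)

Trace the play path from the root:
  Ben plays S
  Ada plays s at [S]
  Ada plays Lo at [S-s]
→ terminal payoff (1, 6).
(Ben's choice at the node after S-q is never reached on this path, so it doesn't affect the outcome.)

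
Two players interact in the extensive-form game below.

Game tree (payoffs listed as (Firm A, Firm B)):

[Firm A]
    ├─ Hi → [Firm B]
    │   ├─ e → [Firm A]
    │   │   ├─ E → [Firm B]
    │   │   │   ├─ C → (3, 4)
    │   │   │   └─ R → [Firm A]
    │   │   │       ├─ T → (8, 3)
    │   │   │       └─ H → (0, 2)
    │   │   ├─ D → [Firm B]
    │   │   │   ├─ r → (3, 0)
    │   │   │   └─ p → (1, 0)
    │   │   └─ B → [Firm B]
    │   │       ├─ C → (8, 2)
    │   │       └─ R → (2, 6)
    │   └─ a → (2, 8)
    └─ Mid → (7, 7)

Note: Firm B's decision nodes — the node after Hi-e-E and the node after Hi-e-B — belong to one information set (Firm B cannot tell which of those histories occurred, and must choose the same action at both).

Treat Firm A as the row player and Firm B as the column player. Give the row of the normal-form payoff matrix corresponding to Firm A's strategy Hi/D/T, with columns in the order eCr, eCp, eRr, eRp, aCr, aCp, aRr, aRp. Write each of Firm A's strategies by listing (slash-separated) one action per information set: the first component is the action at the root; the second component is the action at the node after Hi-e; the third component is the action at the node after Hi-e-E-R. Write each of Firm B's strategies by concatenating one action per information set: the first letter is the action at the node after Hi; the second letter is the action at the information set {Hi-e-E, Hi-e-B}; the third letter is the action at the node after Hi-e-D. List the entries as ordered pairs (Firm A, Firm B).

(3,0) (1,0) (3,0) (1,0) (2,8) (2,8) (2,8) (2,8)

vs eCr: Firm A plays Hi → Firm B plays e at [Hi] → Firm A plays D at [Hi-e] → Firm B plays r at [Hi-e-D] → (3, 0)
vs eCp: Firm A plays Hi → Firm B plays e at [Hi] → Firm A plays D at [Hi-e] → Firm B plays p at [Hi-e-D] → (1, 0)
vs eRr: Firm A plays Hi → Firm B plays e at [Hi] → Firm A plays D at [Hi-e] → Firm B plays r at [Hi-e-D] → (3, 0)
vs eRp: Firm A plays Hi → Firm B plays e at [Hi] → Firm A plays D at [Hi-e] → Firm B plays p at [Hi-e-D] → (1, 0)
vs aCr: Firm A plays Hi → Firm B plays a at [Hi] → (2, 8)
vs aCp: Firm A plays Hi → Firm B plays a at [Hi] → (2, 8)
vs aRr: Firm A plays Hi → Firm B plays a at [Hi] → (2, 8)
vs aRp: Firm A plays Hi → Firm B plays a at [Hi] → (2, 8)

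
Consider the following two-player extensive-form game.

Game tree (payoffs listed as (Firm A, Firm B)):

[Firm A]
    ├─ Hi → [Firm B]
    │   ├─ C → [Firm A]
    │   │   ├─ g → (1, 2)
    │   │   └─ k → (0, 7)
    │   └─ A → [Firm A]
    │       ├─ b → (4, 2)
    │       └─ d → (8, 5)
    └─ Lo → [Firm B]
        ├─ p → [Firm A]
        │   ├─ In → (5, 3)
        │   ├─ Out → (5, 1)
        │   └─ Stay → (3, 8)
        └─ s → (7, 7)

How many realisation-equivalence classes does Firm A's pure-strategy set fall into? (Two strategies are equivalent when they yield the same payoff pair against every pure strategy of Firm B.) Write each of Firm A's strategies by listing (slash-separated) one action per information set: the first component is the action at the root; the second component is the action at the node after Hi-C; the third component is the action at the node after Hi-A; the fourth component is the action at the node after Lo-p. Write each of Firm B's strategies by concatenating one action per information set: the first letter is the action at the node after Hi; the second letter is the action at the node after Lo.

Firm A has 24 pure strategies: Hi/g/b/In, Hi/g/b/Out, Hi/g/b/Stay, Hi/g/d/In, Hi/g/d/Out, Hi/g/d/Stay, Hi/k/b/In, Hi/k/b/Out, Hi/k/b/Stay, Hi/k/d/In, Hi/k/d/Out, Hi/k/d/Stay, Lo/g/b/In, Lo/g/b/Out, Lo/g/b/Stay, Lo/g/d/In, Lo/g/d/Out, Lo/g/d/Stay, Lo/k/b/In, Lo/k/b/Out, Lo/k/b/Stay, Lo/k/d/In, Lo/k/d/Out, Lo/k/d/Stay. Columns: Cp, Cs, Ap, As.
{Hi/g/b/In, Hi/g/b/Out, Hi/g/b/Stay} → row (1,2) (1,2) (4,2) (4,2)
{Hi/g/d/In, Hi/g/d/Out, Hi/g/d/Stay} → row (1,2) (1,2) (8,5) (8,5)
{Hi/k/b/In, Hi/k/b/Out, Hi/k/b/Stay} → row (0,7) (0,7) (4,2) (4,2)
{Hi/k/d/In, Hi/k/d/Out, Hi/k/d/Stay} → row (0,7) (0,7) (8,5) (8,5)
{Lo/g/b/In, Lo/g/d/In, Lo/k/b/In, Lo/k/d/In} → row (5,3) (7,7) (5,3) (7,7)
{Lo/g/b/Out, Lo/g/d/Out, Lo/k/b/Out, Lo/k/d/Out} → row (5,1) (7,7) (5,1) (7,7)
{Lo/g/b/Stay, Lo/g/d/Stay, Lo/k/b/Stay, Lo/k/d/Stay} → row (3,8) (7,7) (3,8) (7,7)
That's 7 distinct rows out of 24 strategies.

7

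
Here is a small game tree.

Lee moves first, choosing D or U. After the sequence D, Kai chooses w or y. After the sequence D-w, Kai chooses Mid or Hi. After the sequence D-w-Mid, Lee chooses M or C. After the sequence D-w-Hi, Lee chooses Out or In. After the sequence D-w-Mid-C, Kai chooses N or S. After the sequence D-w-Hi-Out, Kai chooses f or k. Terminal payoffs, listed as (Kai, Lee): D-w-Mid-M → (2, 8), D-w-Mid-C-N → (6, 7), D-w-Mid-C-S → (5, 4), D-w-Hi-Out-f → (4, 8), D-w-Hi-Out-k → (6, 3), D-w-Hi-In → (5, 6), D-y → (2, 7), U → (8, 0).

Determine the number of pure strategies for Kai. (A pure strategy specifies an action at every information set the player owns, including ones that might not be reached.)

Kai owns the node after D with actions {w, y} — two choices.
Kai owns the node after D-w with actions {Mid, Hi} — two choices.
Kai owns the node after D-w-Mid-C with actions {N, S} — two choices.
Kai owns the node after D-w-Hi-Out with actions {f, k} — two choices.
A pure strategy fixes one action at each information set independently, so the count is the product 2 × 2 × 2 × 2 = 16.

16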